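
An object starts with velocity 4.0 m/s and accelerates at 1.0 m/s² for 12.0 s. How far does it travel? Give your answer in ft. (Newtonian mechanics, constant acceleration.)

d = v₀ × t + ½ × a × t² = 4.0 × 12.0 + 0.5 × 1.0 × 12.0² = 120.0 m
d = 120.0 m / 0.3048 = 393.7 ft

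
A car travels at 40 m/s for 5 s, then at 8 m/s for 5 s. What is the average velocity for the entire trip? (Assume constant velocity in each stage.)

d₁ = v₁t₁ = 40 × 5 = 200 m
d₂ = v₂t₂ = 8 × 5 = 40 m
d_total = 240 m, t_total = 10 s
v_avg = d_total/t_total = 240/10 = 24.0 m/s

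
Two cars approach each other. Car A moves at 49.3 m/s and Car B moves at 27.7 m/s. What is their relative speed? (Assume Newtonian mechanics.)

v_rel = v_A + v_B = 49.3 + 27.7 = 77.0 m/s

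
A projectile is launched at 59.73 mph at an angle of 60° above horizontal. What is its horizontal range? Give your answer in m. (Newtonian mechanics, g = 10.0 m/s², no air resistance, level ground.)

v₀ = 59.73 mph × 0.44704 = 26.7017 m/s
R = v₀² × sin(2θ) / g = 26.7017² × sin(2 × 60°) / 10.0 = 712.981 × 0.866025 / 10.0 = 61.75 m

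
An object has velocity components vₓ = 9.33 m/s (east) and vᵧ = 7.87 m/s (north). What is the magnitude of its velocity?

|v| = √(vₓ² + vᵧ²) = √(9.33² + 7.87²) = √(148.9858) = 12.21 m/s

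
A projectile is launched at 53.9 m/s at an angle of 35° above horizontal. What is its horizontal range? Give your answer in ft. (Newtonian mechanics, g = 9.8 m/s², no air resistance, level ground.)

R = v₀² × sin(2θ) / g = 53.9² × sin(2 × 35°) / 9.8 = 2905.21 × 0.9396926 / 9.8 = 278.5719 m
R = 278.5719 m / 0.3048 = 913.9 ft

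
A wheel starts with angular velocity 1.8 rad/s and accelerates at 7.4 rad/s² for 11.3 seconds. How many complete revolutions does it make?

θ = ω₀t + ½αt² = 1.8×11.3 + ½×7.4×11.3² = 492.793 rad
Total revolutions = θ/(2π) = 492.793/(2π) = 78.43
Complete revolutions = ⌊78.43⌋ = 78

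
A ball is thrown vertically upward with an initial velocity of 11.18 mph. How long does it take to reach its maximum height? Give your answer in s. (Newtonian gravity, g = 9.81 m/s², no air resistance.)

v₀ = 11.18 mph × 0.44704 = 4.99791 m/s
t_up = v₀ / g = 4.99791 / 9.81 = 0.5095 s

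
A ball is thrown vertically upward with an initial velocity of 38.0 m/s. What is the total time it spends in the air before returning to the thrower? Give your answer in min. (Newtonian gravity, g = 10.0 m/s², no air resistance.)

t_total = 2 × v₀ / g = 2 × 38.0 / 10.0 = 7.6 s
t_total = 7.6 s / 60.0 = 0.1267 min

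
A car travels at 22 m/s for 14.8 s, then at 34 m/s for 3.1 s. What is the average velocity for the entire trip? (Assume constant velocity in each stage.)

d₁ = v₁t₁ = 22 × 14.8 = 325.6 m
d₂ = v₂t₂ = 34 × 3.1 = 105.4 m
d_total = 431.0 m, t_total = 17.9 s
v_avg = d_total/t_total = 431.0/17.9 = 24.08 m/s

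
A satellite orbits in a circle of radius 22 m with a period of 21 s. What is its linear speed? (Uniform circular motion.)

v = 2πr/T = 2π×22/21 = 6.58 m/s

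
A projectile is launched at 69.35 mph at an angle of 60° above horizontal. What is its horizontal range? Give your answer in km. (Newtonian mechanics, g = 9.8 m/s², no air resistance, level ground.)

v₀ = 69.35 mph × 0.44704 = 31.0022 m/s
R = v₀² × sin(2θ) / g = 31.0022² × sin(2 × 60°) / 9.8 = 961.136 × 0.866025 / 9.8 = 84.9355 m
R = 84.9355 m / 1000.0 = 0.08494 km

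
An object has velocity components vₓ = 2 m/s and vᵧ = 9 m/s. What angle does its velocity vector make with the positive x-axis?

θ = arctan(vᵧ/vₓ) = arctan(9/2) = 77.47°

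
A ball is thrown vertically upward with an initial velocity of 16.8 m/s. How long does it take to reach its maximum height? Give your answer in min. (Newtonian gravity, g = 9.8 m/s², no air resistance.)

t_up = v₀ / g = 16.8 / 9.8 = 1.71429 s
t_up = 1.71429 s / 60.0 = 0.02857 min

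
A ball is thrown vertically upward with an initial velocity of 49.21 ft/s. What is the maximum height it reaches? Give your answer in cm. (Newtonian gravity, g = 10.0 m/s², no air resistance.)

v₀ = 49.21 ft/s × 0.3048 = 14.9992 m/s
h_max = v₀² / (2g) = 14.9992² / (2 × 10.0) = 224.976 / 20.0 = 11.2488 m
h_max = 11.2488 m / 0.01 = 1125 cm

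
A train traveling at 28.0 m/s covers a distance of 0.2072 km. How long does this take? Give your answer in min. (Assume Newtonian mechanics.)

d = 0.2072 km × 1000.0 = 207.2 m
t = d / v = 207.2 / 28.0 = 7.4 s
t = 7.4 s / 60.0 = 0.1233 min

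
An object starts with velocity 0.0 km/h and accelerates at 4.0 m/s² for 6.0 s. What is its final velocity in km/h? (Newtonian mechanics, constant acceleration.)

v₀ = 0.0 km/h × 0.2777777777777778 = 0.0 m/s
v = v₀ + a × t = 0.0 + 4.0 × 6.0 = 24.0 m/s
v = 24.0 m/s / 0.2777777777777778 = 86.4 km/h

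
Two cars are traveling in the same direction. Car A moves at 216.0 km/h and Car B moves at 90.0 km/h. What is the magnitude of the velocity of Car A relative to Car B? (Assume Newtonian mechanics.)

v_rel = |v_A - v_B| = |216.0 - 90.0| = 126.0 km/h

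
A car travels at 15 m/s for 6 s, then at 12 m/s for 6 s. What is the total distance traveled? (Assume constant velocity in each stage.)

d₁ = v₁t₁ = 15 × 6 = 90 m
d₂ = v₂t₂ = 12 × 6 = 72 m
d_total = 90 + 72 = 162 m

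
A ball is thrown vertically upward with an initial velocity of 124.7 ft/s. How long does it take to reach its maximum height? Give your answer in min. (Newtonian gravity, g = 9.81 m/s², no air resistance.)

v₀ = 124.7 ft/s × 0.3048 = 38.0086 m/s
t_up = v₀ / g = 38.0086 / 9.81 = 3.87448 s
t_up = 3.87448 s / 60.0 = 0.06457 min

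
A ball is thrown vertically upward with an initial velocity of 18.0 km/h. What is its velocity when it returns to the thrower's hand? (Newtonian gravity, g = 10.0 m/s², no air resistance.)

By conservation of energy (no air resistance), the ball returns to the throw height with the same speed as launch, but directed downward.
|v_ground| = v₀ = 18.0 km/h
v_ground = 18.0 km/h (downward)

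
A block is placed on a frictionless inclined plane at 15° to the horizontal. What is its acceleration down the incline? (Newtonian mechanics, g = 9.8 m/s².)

a = g sin(θ) = 9.8 × sin(15°) = 9.8 × 0.2588 = 2.54 m/s²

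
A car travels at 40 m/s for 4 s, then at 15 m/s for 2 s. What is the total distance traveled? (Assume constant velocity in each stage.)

d₁ = v₁t₁ = 40 × 4 = 160 m
d₂ = v₂t₂ = 15 × 2 = 30 m
d_total = 160 + 30 = 190 m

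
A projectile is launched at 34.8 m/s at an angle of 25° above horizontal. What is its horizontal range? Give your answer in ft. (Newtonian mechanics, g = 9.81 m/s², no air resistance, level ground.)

R = v₀² × sin(2θ) / g = 34.8² × sin(2 × 25°) / 9.81 = 1211.04 × 0.766044 / 9.81 = 94.5678 m
R = 94.5678 m / 0.3048 = 310.3 ft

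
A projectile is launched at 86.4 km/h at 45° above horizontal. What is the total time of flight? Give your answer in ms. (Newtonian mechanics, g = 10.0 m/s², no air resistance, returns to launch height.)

v₀ = 86.4 km/h × 0.2777777777777778 = 24.0 m/s
T = 2 × v₀ × sin(θ) / g = 2 × 24.0 × sin(45°) / 10.0 = 2 × 24.0 × 0.707107 / 10.0 = 3.39411 s
T = 3.39411 s / 0.001 = 3394 ms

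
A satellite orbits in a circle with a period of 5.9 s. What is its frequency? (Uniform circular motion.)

f = 1/T = 1/5.9 = 0.1695 Hz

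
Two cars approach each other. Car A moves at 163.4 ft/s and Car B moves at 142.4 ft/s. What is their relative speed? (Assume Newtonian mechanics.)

v_rel = v_A + v_B = 163.4 + 142.4 = 305.8 ft/s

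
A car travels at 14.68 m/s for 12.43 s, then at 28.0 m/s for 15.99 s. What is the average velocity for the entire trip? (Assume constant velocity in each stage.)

d₁ = v₁t₁ = 14.68 × 12.43 = 182.4724 m
d₂ = v₂t₂ = 28.0 × 15.99 = 447.72 m
d_total = 630.1924 m, t_total = 28.42 s
v_avg = d_total/t_total = 630.1924/28.42 = 22.17 m/s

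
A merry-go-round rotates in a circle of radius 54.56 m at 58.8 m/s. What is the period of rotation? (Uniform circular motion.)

T = 2πr/v = 2π×54.56/58.8 = 5.83 s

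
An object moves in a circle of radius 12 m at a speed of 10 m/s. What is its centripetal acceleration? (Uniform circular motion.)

a_c = v²/r = 10²/12 = 100/12 = 8.33 m/s²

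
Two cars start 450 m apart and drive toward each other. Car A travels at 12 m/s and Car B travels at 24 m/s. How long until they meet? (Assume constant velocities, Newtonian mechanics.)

Combined speed: v_combined = 12 + 24 = 36 m/s
Time to meet: t = d/v_combined = 450/36 = 12.5 s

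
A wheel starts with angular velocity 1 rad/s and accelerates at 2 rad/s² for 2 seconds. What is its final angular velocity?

ω = ω₀ + αt = 1 + 2 × 2 = 5 rad/s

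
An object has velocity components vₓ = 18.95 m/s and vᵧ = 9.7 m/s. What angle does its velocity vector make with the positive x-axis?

θ = arctan(vᵧ/vₓ) = arctan(9.7/18.95) = 27.11°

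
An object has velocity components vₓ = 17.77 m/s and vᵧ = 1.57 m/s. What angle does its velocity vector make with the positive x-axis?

θ = arctan(vᵧ/vₓ) = arctan(1.57/17.77) = 5.05°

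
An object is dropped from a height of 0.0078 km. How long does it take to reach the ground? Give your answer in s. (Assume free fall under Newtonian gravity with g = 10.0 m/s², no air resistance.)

h = 0.0078 km × 1000.0 = 7.8 m
t = √(2h/g) = √(2 × 7.8 / 10.0) = 1.249 s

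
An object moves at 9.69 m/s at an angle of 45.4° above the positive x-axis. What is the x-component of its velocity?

vₓ = v cos(θ) = 9.69 × cos(45.4°) = 6.8 m/s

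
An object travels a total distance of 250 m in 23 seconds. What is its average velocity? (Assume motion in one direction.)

v_avg = Δd / Δt = 250 / 23 = 10.87 m/s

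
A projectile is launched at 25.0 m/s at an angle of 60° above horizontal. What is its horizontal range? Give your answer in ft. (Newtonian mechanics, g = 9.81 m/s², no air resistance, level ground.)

R = v₀² × sin(2θ) / g = 25.0² × sin(2 × 60°) / 9.81 = 625.0 × 0.866025 / 9.81 = 55.1749 m
R = 55.1749 m / 0.3048 = 181.0 ft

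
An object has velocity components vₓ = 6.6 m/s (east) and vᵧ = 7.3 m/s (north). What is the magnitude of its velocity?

|v| = √(vₓ² + vᵧ²) = √(6.6² + 7.3²) = √(96.85) = 9.84 m/s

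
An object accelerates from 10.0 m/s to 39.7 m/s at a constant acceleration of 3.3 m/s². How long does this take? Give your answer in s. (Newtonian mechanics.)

t = (v - v₀) / a = (39.7 - 10.0) / 3.3 = 9.0 s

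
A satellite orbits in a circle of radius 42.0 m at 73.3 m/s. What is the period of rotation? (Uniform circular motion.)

T = 2πr/v = 2π×42.0/73.3 = 3.6 s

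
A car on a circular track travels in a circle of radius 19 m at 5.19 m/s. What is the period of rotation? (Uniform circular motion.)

T = 2πr/v = 2π×19/5.19 = 23.0 s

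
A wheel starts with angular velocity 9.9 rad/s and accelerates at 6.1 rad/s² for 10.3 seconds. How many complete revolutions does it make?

θ = ω₀t + ½αt² = 9.9×10.3 + ½×6.1×10.3² = 425.5445 rad
Total revolutions = θ/(2π) = 425.5445/(2π) = 67.73
Complete revolutions = ⌊67.73⌋ = 67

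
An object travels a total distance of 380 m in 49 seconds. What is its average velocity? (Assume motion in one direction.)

v_avg = Δd / Δt = 380 / 49 = 7.76 m/s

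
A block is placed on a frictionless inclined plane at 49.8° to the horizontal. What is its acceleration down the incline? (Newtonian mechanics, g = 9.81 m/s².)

a = g sin(θ) = 9.81 × sin(49.8°) = 9.81 × 0.7638 = 7.49 m/s²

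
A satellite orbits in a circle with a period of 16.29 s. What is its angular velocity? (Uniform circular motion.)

ω = 2π/T = 2π/16.29 = 0.3857 rad/s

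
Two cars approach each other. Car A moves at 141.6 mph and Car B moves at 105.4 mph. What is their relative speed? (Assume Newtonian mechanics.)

v_rel = v_A + v_B = 141.6 + 105.4 = 247.0 mph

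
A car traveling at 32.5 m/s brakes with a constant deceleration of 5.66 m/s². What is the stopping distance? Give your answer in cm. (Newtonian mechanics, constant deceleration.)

d = v₀² / (2a) = 32.5² / (2 × 5.66) = 1056.25 / 11.32 = 93.3083 m
d = 93.3083 m / 0.01 = 9331 cm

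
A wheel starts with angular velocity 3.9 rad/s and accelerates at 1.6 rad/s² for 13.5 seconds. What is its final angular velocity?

ω = ω₀ + αt = 3.9 + 1.6 × 13.5 = 25.5 rad/s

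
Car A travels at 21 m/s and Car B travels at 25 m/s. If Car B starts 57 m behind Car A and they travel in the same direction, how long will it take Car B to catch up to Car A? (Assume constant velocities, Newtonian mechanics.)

Relative speed: v_rel = 25 - 21 = 4 m/s
Time to catch: t = d₀/v_rel = 57/4 = 14.25 s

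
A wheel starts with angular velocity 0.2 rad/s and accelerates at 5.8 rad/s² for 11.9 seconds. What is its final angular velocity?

ω = ω₀ + αt = 0.2 + 5.8 × 11.9 = 69.22 rad/s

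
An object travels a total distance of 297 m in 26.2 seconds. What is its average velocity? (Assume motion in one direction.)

v_avg = Δd / Δt = 297 / 26.2 = 11.34 m/s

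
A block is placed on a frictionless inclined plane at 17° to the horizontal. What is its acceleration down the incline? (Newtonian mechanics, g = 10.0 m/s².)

a = g sin(θ) = 10.0 × sin(17°) = 10.0 × 0.2924 = 2.92 m/s²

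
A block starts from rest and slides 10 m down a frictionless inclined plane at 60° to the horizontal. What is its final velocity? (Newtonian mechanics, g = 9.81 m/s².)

a = g sin(θ) = 9.81 × sin(60°) = 8.4957 m/s²
v = √(2ad) = √(2 × 8.4957 × 10) = 13.04 m/s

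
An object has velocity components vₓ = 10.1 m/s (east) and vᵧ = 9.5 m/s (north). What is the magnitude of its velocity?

|v| = √(vₓ² + vᵧ²) = √(10.1² + 9.5²) = √(192.26) = 13.87 m/s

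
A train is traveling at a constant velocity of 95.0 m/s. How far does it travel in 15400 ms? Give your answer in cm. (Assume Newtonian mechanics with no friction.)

t = 15400 ms × 0.001 = 15.4 s
d = v × t = 95.0 × 15.4 = 1463.0 m
d = 1463.0 m / 0.01 = 146300 cm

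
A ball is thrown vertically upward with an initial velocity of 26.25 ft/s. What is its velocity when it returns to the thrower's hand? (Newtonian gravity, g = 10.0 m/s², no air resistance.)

By conservation of energy (no air resistance), the ball returns to the throw height with the same speed as launch, but directed downward.
|v_ground| = v₀ = 26.25 ft/s
v_ground = 26.25 ft/s (downward)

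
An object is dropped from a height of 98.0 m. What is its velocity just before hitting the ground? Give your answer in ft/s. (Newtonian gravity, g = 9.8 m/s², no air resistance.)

v = √(2gh) = √(2 × 9.8 × 98.0) = 43.8269 m/s
v = 43.8269 m/s / 0.3048 = 143.8 ft/s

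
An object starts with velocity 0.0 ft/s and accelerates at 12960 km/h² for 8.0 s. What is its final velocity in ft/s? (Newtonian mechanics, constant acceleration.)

v₀ = 0.0 ft/s × 0.3048 = 0.0 m/s
a = 12960 km/h² × 7.716049382716049e-05 = 1.0 m/s²
v = v₀ + a × t = 0.0 + 1.0 × 8.0 = 8.0 m/s
v = 8.0 m/s / 0.3048 = 26.25 ft/s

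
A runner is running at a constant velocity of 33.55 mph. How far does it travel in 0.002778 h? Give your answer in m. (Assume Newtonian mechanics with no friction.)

v = 33.55 mph × 0.44704 = 14.9982 m/s
t = 0.002778 h × 3600.0 = 10.0008 s
d = v × t = 14.9982 × 10.0008 = 150.0 m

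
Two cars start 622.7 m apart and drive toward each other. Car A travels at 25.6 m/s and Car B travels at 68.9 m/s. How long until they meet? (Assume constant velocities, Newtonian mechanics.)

Combined speed: v_combined = 25.6 + 68.9 = 94.5 m/s
Time to meet: t = d/v_combined = 622.7/94.5 = 6.59 s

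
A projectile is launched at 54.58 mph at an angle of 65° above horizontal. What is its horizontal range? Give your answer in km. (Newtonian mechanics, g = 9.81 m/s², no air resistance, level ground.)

v₀ = 54.58 mph × 0.44704 = 24.3994 m/s
R = v₀² × sin(2θ) / g = 24.3994² × sin(2 × 65°) / 9.81 = 595.331 × 0.766044 / 9.81 = 46.4883 m
R = 46.4883 m / 1000.0 = 0.04649 km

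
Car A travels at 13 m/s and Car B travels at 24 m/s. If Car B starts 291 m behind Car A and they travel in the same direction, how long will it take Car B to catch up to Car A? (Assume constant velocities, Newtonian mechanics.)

Relative speed: v_rel = 24 - 13 = 11 m/s
Time to catch: t = d₀/v_rel = 291/11 = 26.45 s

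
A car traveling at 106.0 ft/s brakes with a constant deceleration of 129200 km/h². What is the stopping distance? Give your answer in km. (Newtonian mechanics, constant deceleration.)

v₀ = 106.0 ft/s × 0.3048 = 32.3088 m/s
a = 129200 km/h² × 7.716049382716049e-05 = 9.96914 m/s²
d = v₀² / (2a) = 32.3088² / (2 × 9.96914) = 1043.86 / 19.9383 = 52.3545 m
d = 52.3545 m / 1000.0 = 0.05235 km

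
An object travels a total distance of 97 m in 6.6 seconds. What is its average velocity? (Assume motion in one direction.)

v_avg = Δd / Δt = 97 / 6.6 = 14.7 m/s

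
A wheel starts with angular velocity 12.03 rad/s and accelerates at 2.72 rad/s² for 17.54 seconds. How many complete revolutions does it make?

θ = ω₀t + ½αt² = 12.03×17.54 + ½×2.72×17.54² = 629.412376 rad
Total revolutions = θ/(2π) = 629.412376/(2π) = 100.17
Complete revolutions = ⌊100.17⌋ = 100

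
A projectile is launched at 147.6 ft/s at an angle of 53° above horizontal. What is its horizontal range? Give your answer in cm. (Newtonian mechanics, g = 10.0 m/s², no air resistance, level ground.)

v₀ = 147.6 ft/s × 0.3048 = 44.9885 m/s
R = v₀² × sin(2θ) / g = 44.9885² × sin(2 × 53°) / 10.0 = 2023.97 × 0.961262 / 10.0 = 194.557 m
R = 194.557 m / 0.01 = 19460 cm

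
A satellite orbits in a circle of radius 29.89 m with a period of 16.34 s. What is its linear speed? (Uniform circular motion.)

v = 2πr/T = 2π×29.89/16.34 = 11.49 m/s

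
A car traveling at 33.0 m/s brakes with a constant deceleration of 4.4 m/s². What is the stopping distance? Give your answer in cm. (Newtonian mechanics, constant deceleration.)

d = v₀² / (2a) = 33.0² / (2 × 4.4) = 1089.0 / 8.8 = 123.75 m
d = 123.75 m / 0.01 = 12380 cm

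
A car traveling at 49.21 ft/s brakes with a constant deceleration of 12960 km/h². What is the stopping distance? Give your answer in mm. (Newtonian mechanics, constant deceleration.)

v₀ = 49.21 ft/s × 0.3048 = 14.9992 m/s
a = 12960 km/h² × 7.716049382716049e-05 = 1.0 m/s²
d = v₀² / (2a) = 14.9992² / (2 × 1.0) = 224.976 / 2.0 = 112.488 m
d = 112.488 m / 0.001 = 112500 mm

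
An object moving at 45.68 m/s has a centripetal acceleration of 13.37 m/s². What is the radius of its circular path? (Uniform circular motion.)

r = v²/a_c = 45.68²/13.37 = 156.07 m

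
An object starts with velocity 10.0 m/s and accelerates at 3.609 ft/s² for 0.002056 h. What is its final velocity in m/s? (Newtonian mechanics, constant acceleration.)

a = 3.609 ft/s² × 0.3048 = 1.10002 m/s²
t = 0.002056 h × 3600.0 = 7.4016 s
v = v₀ + a × t = 10.0 + 1.10002 × 7.4016 = 18.14 m/s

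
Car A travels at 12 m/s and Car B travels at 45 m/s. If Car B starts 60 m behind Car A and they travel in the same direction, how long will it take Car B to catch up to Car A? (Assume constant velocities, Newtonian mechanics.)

Relative speed: v_rel = 45 - 12 = 33 m/s
Time to catch: t = d₀/v_rel = 60/33 = 1.82 s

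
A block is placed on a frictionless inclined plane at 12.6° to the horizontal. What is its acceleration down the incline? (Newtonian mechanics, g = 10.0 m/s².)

a = g sin(θ) = 10.0 × sin(12.6°) = 10.0 × 0.2181 = 2.18 m/s²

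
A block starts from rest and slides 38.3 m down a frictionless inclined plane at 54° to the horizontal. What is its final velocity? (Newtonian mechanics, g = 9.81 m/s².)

a = g sin(θ) = 9.81 × sin(54°) = 7.9365 m/s²
v = √(2ad) = √(2 × 7.9365 × 38.3) = 24.66 m/s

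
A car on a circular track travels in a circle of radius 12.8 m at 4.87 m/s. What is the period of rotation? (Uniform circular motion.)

T = 2πr/v = 2π×12.8/4.87 = 16.51 s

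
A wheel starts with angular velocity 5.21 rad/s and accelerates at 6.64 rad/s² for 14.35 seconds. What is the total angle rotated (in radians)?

θ = ω₀t + ½αt² = 5.21×14.35 + ½×6.64×14.35² = 758.43 rad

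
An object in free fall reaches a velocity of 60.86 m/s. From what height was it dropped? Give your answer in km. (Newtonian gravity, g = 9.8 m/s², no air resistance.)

h = v² / (2g) = 60.86² / (2 × 9.8) = 188.977 m
h = 188.977 m / 1000.0 = 0.189 km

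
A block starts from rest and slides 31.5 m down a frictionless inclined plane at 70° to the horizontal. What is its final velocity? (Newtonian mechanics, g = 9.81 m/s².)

a = g sin(θ) = 9.81 × sin(70°) = 9.2184 m/s²
v = √(2ad) = √(2 × 9.2184 × 31.5) = 24.1 m/s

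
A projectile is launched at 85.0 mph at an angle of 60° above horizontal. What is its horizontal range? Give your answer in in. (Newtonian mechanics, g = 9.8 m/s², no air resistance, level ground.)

v₀ = 85.0 mph × 0.44704 = 37.9984 m/s
R = v₀² × sin(2θ) / g = 37.9984² × sin(2 × 60°) / 9.8 = 1443.88 × 0.866025 / 9.8 = 127.596 m
R = 127.596 m / 0.0254 = 5023 in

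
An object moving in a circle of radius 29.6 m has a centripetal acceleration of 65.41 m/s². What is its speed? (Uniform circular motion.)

v = √(a_c × r) = √(65.41 × 29.6) = 44.0 m/s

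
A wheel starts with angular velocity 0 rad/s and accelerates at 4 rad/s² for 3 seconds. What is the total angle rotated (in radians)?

θ = ω₀t + ½αt² = 0×3 + ½×4×3² = 18.0 rad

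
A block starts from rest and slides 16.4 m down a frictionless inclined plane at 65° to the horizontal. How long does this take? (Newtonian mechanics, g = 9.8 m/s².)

a = g sin(θ) = 9.8 × sin(65°) = 8.8818 m/s²
t = √(2d/a) = √(2 × 16.4 / 8.8818) = 1.92 s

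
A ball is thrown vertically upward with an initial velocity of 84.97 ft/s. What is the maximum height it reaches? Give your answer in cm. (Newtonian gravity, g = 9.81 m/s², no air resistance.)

v₀ = 84.97 ft/s × 0.3048 = 25.8989 m/s
h_max = v₀² / (2g) = 25.8989² / (2 × 9.81) = 670.753 / 19.62 = 34.1872 m
h_max = 34.1872 m / 0.01 = 3419 cm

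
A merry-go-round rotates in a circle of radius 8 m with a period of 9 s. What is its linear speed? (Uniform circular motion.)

v = 2πr/T = 2π×8/9 = 5.59 m/s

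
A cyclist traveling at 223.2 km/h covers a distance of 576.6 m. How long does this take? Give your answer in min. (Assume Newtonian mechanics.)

v = 223.2 km/h × 0.2777777777777778 = 62.0 m/s
t = d / v = 576.6 / 62.0 = 9.3 s
t = 9.3 s / 60.0 = 0.155 min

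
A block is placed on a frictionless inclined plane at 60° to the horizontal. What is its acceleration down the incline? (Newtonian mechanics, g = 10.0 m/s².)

a = g sin(θ) = 10.0 × sin(60°) = 10.0 × 0.866 = 8.66 m/s²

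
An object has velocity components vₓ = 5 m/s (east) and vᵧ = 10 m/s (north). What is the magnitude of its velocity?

|v| = √(vₓ² + vᵧ²) = √(5² + 10²) = √(125) = 11.18 m/s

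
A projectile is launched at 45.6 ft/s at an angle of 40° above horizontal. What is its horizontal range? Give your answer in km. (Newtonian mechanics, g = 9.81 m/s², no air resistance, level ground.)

v₀ = 45.6 ft/s × 0.3048 = 13.8989 m/s
R = v₀² × sin(2θ) / g = 13.8989² × sin(2 × 40°) / 9.81 = 193.179 × 0.984808 / 9.81 = 19.3929 m
R = 19.3929 m / 1000.0 = 0.01939 km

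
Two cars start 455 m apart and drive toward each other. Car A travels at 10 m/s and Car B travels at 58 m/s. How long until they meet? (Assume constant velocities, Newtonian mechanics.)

Combined speed: v_combined = 10 + 58 = 68 m/s
Time to meet: t = d/v_combined = 455/68 = 6.69 s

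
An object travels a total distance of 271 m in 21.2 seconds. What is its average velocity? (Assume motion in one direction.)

v_avg = Δd / Δt = 271 / 21.2 = 12.78 m/s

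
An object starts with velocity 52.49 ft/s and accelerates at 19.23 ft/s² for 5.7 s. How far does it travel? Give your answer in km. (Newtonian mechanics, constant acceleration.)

v₀ = 52.49 ft/s × 0.3048 = 15.999 m/s
a = 19.23 ft/s² × 0.3048 = 5.8613 m/s²
d = v₀ × t + ½ × a × t² = 15.999 × 5.7 + 0.5 × 5.8613 × 5.7² = 186.411 m
d = 186.411 m / 1000.0 = 0.1864 km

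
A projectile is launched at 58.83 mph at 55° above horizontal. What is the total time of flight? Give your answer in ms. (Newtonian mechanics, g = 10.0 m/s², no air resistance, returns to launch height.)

v₀ = 58.83 mph × 0.44704 = 26.2994 m/s
T = 2 × v₀ × sin(θ) / g = 2 × 26.2994 × sin(55°) / 10.0 = 2 × 26.2994 × 0.819152 / 10.0 = 4.30864 s
T = 4.30864 s / 0.001 = 4309 ms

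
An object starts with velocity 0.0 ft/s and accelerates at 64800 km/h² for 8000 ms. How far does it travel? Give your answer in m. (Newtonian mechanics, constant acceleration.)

v₀ = 0.0 ft/s × 0.3048 = 0.0 m/s
a = 64800 km/h² × 7.716049382716049e-05 = 5.0 m/s²
t = 8000 ms × 0.001 = 8.0 s
d = v₀ × t + ½ × a × t² = 0.0 × 8.0 + 0.5 × 5.0 × 8.0² = 160.0 m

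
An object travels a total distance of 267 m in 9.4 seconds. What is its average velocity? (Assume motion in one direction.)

v_avg = Δd / Δt = 267 / 9.4 = 28.4 m/s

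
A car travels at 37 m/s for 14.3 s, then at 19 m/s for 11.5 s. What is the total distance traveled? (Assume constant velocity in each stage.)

d₁ = v₁t₁ = 37 × 14.3 = 529.1 m
d₂ = v₂t₂ = 19 × 11.5 = 218.5 m
d_total = 529.1 + 218.5 = 747.6 m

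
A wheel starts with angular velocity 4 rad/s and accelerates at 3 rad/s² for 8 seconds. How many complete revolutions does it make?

θ = ω₀t + ½αt² = 4×8 + ½×3×8² = 128.0 rad
Total revolutions = θ/(2π) = 128.0/(2π) = 20.37
Complete revolutions = ⌊20.37⌋ = 20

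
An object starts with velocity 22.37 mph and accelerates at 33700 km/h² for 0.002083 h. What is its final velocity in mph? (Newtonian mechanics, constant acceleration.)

v₀ = 22.37 mph × 0.44704 = 10.0003 m/s
a = 33700 km/h² × 7.716049382716049e-05 = 2.60031 m/s²
t = 0.002083 h × 3600.0 = 7.4988 s
v = v₀ + a × t = 10.0003 + 2.60031 × 7.4988 = 29.4995 m/s
v = 29.4995 m/s / 0.44704 = 65.99 mph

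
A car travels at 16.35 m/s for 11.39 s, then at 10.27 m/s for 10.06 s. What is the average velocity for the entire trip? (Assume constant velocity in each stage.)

d₁ = v₁t₁ = 16.35 × 11.39 = 186.2265 m
d₂ = v₂t₂ = 10.27 × 10.06 = 103.3162 m
d_total = 289.5427 m, t_total = 21.45 s
v_avg = d_total/t_total = 289.5427/21.45 = 13.5 m/s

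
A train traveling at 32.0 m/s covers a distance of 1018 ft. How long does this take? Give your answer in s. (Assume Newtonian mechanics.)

d = 1018 ft × 0.3048 = 310.286 m
t = d / v = 310.286 / 32.0 = 9.696 s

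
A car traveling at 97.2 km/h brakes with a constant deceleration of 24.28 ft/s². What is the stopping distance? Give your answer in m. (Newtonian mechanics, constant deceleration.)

v₀ = 97.2 km/h × 0.2777777777777778 = 27.0 m/s
a = 24.28 ft/s² × 0.3048 = 7.40054 m/s²
d = v₀² / (2a) = 27.0² / (2 × 7.40054) = 729.0 / 14.8011 = 49.25 m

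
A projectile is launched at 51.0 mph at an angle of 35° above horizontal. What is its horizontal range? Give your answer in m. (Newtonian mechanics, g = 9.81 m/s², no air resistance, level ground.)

v₀ = 51.0 mph × 0.44704 = 22.799 m/s
R = v₀² × sin(2θ) / g = 22.799² × sin(2 × 35°) / 9.81 = 519.794 × 0.939693 / 9.81 = 49.79 m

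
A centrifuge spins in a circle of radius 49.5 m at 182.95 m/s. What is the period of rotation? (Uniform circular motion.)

T = 2πr/v = 2π×49.5/182.95 = 1.7 s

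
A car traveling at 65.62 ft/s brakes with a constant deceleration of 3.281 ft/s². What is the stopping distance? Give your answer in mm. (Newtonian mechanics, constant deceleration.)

v₀ = 65.62 ft/s × 0.3048 = 20.001 m/s
a = 3.281 ft/s² × 0.3048 = 1.00005 m/s²
d = v₀² / (2a) = 20.001² / (2 × 1.00005) = 400.04 / 2.0001 = 200.01 m
d = 200.01 m / 0.001 = 200000 mm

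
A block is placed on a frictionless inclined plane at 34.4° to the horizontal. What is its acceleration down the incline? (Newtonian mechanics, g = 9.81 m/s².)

a = g sin(θ) = 9.81 × sin(34.4°) = 9.81 × 0.565 = 5.54 m/s²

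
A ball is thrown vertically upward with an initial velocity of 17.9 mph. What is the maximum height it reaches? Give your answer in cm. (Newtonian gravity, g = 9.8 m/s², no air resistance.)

v₀ = 17.9 mph × 0.44704 = 8.00202 m/s
h_max = v₀² / (2g) = 8.00202² / (2 × 9.8) = 64.0323 / 19.6 = 3.26695 m
h_max = 3.26695 m / 0.01 = 326.7 cm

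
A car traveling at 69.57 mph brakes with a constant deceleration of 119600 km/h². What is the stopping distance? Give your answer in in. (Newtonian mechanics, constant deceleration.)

v₀ = 69.57 mph × 0.44704 = 31.1006 m/s
a = 119600 km/h² × 7.716049382716049e-05 = 9.2284 m/s²
d = v₀² / (2a) = 31.1006² / (2 × 9.2284) = 967.247 / 18.4568 = 52.406 m
d = 52.406 m / 0.0254 = 2063 in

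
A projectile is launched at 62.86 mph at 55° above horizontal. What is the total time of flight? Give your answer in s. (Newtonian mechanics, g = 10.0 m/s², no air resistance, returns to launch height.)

v₀ = 62.86 mph × 0.44704 = 28.1009 m/s
T = 2 × v₀ × sin(θ) / g = 2 × 28.1009 × sin(55°) / 10.0 = 2 × 28.1009 × 0.819152 / 10.0 = 4.604 s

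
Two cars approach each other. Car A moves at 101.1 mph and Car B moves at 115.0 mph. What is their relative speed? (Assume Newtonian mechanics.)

v_rel = v_A + v_B = 101.1 + 115.0 = 216.1 mph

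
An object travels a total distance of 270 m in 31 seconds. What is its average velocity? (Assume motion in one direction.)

v_avg = Δd / Δt = 270 / 31 = 8.71 m/s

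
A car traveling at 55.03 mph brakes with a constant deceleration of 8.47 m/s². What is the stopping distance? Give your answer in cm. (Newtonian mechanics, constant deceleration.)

v₀ = 55.03 mph × 0.44704 = 24.6006 m/s
d = v₀² / (2a) = 24.6006² / (2 × 8.47) = 605.19 / 16.94 = 35.7255 m
d = 35.7255 m / 0.01 = 3573 cm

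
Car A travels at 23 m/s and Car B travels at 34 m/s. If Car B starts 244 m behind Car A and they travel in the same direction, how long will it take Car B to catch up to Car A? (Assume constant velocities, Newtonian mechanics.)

Relative speed: v_rel = 34 - 23 = 11 m/s
Time to catch: t = d₀/v_rel = 244/11 = 22.18 s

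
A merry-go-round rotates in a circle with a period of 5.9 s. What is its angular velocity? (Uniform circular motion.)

ω = 2π/T = 2π/5.9 = 1.0649 rad/s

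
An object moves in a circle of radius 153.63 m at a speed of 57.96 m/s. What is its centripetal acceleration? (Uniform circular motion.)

a_c = v²/r = 57.96²/153.63 = 3359.3616/153.63 = 21.87 m/s²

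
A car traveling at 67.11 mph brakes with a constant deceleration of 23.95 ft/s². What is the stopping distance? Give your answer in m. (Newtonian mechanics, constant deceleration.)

v₀ = 67.11 mph × 0.44704 = 30.0009 m/s
a = 23.95 ft/s² × 0.3048 = 7.29996 m/s²
d = v₀² / (2a) = 30.0009² / (2 × 7.29996) = 900.054 / 14.5999 = 61.65 m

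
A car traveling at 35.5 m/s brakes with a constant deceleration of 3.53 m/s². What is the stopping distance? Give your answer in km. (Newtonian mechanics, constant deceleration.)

d = v₀² / (2a) = 35.5² / (2 × 3.53) = 1260.25 / 7.06 = 178.506 m
d = 178.506 m / 1000.0 = 0.1785 km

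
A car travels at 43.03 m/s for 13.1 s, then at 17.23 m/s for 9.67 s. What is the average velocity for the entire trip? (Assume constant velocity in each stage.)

d₁ = v₁t₁ = 43.03 × 13.1 = 563.693 m
d₂ = v₂t₂ = 17.23 × 9.67 = 166.6141 m
d_total = 730.3071 m, t_total = 22.77 s
v_avg = d_total/t_total = 730.3071/22.77 = 32.07 m/s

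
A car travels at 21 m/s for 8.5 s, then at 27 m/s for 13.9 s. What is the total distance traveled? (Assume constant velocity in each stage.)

d₁ = v₁t₁ = 21 × 8.5 = 178.5 m
d₂ = v₂t₂ = 27 × 13.9 = 375.3 m
d_total = 178.5 + 375.3 = 553.8 m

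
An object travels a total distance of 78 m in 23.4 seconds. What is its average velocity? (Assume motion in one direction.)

v_avg = Δd / Δt = 78 / 23.4 = 3.33 m/s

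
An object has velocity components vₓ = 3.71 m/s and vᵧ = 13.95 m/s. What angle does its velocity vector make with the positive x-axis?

θ = arctan(vᵧ/vₓ) = arctan(13.95/3.71) = 75.11°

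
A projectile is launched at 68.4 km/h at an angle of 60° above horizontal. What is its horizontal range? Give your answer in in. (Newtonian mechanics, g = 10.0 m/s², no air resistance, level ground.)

v₀ = 68.4 km/h × 0.2777777777777778 = 19.0 m/s
R = v₀² × sin(2θ) / g = 19.0² × sin(2 × 60°) / 10.0 = 361.0 × 0.866025 / 10.0 = 31.2635 m
R = 31.2635 m / 0.0254 = 1231 in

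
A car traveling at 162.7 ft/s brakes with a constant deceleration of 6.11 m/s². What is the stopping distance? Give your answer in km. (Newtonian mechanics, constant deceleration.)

v₀ = 162.7 ft/s × 0.3048 = 49.59096 m/s
d = v₀² / (2a) = 49.59096² / (2 × 6.11) = 2459.263 / 12.22 = 201.249 m
d = 201.249 m / 1000.0 = 0.2012 km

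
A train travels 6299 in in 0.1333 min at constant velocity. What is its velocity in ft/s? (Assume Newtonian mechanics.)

d = 6299 in × 0.0254 = 159.995 m
t = 0.1333 min × 60.0 = 7.998 s
v = d / t = 159.995 / 7.998 = 20.0044 m/s
v = 20.0044 m/s / 0.3048 = 65.63 ft/s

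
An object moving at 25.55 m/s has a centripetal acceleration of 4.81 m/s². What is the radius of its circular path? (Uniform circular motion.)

r = v²/a_c = 25.55²/4.81 = 135.72 m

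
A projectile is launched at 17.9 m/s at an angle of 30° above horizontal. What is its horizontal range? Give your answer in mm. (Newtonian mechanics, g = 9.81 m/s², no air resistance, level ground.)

R = v₀² × sin(2θ) / g = 17.9² × sin(2 × 30°) / 9.81 = 320.41 × 0.866025 / 9.81 = 28.2857 m
R = 28.2857 m / 0.001 = 28290 mm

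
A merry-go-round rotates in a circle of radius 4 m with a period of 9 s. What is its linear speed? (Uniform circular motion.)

v = 2πr/T = 2π×4/9 = 2.79 m/s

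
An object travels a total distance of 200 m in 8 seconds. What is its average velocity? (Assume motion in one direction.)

v_avg = Δd / Δt = 200 / 8 = 25.0 m/s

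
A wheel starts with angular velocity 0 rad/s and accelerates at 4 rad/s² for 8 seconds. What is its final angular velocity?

ω = ω₀ + αt = 0 + 4 × 8 = 32 rad/s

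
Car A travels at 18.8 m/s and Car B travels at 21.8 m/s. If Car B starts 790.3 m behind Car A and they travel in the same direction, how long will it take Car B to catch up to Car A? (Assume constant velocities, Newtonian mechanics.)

Relative speed: v_rel = 21.8 - 18.8 = 3.0 m/s
Time to catch: t = d₀/v_rel = 790.3/3.0 = 263.43 s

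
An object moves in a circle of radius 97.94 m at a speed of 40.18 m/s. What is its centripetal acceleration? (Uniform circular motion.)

a_c = v²/r = 40.18²/97.94 = 1614.4324/97.94 = 16.48 m/s²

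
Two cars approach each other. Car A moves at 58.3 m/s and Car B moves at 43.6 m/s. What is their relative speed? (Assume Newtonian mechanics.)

v_rel = v_A + v_B = 58.3 + 43.6 = 101.9 m/s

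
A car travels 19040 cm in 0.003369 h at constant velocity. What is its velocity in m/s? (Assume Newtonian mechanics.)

d = 19040 cm × 0.01 = 190.4 m
t = 0.003369 h × 3600.0 = 12.1284 s
v = d / t = 190.4 / 12.1284 = 15.7 m/s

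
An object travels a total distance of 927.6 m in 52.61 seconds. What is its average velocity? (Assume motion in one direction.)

v_avg = Δd / Δt = 927.6 / 52.61 = 17.63 m/s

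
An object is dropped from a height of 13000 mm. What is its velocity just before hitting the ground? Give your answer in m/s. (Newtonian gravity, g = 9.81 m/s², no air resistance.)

h = 13000 mm × 0.001 = 13.0 m
v = √(2gh) = √(2 × 9.81 × 13.0) = 15.97 m/s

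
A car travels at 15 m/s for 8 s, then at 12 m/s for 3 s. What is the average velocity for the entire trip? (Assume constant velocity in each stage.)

d₁ = v₁t₁ = 15 × 8 = 120 m
d₂ = v₂t₂ = 12 × 3 = 36 m
d_total = 156 m, t_total = 11 s
v_avg = d_total/t_total = 156/11 = 14.18 m/s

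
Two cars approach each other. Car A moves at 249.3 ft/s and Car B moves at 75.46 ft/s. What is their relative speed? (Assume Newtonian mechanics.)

v_rel = v_A + v_B = 249.3 + 75.46 = 324.76 ft/s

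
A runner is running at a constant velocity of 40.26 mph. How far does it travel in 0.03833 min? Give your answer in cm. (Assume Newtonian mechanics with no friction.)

v = 40.26 mph × 0.44704 = 17.9978 m/s
t = 0.03833 min × 60.0 = 2.2998 s
d = v × t = 17.9978 × 2.2998 = 41.3913 m
d = 41.3913 m / 0.01 = 4139 cm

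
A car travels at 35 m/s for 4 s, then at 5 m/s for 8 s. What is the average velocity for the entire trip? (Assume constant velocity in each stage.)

d₁ = v₁t₁ = 35 × 4 = 140 m
d₂ = v₂t₂ = 5 × 8 = 40 m
d_total = 180 m, t_total = 12 s
v_avg = d_total/t_total = 180/12 = 15.0 m/s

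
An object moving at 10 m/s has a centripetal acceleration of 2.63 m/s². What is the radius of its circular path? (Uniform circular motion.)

r = v²/a_c = 10²/2.63 = 38.02 m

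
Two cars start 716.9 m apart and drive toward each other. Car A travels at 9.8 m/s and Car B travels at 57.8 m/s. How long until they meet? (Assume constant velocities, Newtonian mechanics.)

Combined speed: v_combined = 9.8 + 57.8 = 67.6 m/s
Time to meet: t = d/v_combined = 716.9/67.6 = 10.61 s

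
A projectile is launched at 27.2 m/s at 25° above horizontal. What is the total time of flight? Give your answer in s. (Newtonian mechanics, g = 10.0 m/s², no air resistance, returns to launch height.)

T = 2 × v₀ × sin(θ) / g = 2 × 27.2 × sin(25°) / 10.0 = 2 × 27.2 × 0.422618 / 10.0 = 2.299 s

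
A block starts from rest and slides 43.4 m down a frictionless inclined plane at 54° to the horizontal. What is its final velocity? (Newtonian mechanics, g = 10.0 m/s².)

a = g sin(θ) = 10.0 × sin(54°) = 8.0902 m/s²
v = √(2ad) = √(2 × 8.0902 × 43.4) = 26.5 m/s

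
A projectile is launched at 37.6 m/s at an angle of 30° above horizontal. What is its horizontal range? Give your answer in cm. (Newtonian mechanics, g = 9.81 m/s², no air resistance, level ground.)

R = v₀² × sin(2θ) / g = 37.6² × sin(2 × 30°) / 9.81 = 1413.76 × 0.866025 / 9.81 = 124.806 m
R = 124.806 m / 0.01 = 12480 cm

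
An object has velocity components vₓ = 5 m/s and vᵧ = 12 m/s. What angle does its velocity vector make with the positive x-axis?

θ = arctan(vᵧ/vₓ) = arctan(12/5) = 67.38°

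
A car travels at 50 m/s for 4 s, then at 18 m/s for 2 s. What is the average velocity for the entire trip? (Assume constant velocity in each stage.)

d₁ = v₁t₁ = 50 × 4 = 200 m
d₂ = v₂t₂ = 18 × 2 = 36 m
d_total = 236 m, t_total = 6 s
v_avg = d_total/t_total = 236/6 = 39.33 m/s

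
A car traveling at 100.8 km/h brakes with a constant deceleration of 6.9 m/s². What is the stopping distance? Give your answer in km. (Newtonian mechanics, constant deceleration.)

v₀ = 100.8 km/h × 0.2777777777777778 = 28.0 m/s
d = v₀² / (2a) = 28.0² / (2 × 6.9) = 784.0 / 13.8 = 56.8116 m
d = 56.8116 m / 1000.0 = 0.05681 km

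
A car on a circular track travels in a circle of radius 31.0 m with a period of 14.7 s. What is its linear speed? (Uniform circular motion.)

v = 2πr/T = 2π×31.0/14.7 = 13.25 m/s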